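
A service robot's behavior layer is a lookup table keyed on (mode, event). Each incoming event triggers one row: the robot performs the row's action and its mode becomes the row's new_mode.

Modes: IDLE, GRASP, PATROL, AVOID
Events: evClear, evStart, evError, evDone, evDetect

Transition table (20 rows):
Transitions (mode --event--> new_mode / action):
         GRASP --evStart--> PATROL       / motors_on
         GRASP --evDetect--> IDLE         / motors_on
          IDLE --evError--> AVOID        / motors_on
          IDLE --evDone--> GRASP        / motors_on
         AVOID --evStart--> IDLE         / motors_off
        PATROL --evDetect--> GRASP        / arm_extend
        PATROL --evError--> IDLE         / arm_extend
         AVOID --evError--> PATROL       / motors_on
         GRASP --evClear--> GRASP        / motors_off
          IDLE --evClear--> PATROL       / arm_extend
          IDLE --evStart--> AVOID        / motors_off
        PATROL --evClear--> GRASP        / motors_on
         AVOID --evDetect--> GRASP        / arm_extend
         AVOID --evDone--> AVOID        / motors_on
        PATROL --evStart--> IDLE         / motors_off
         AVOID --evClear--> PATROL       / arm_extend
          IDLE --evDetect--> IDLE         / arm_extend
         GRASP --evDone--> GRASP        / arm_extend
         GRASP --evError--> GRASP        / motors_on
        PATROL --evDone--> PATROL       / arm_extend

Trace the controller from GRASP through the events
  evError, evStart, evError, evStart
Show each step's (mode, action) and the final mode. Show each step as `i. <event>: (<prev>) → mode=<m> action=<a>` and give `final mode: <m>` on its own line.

final mode: AVOID

1. evError: (GRASP) → mode=GRASP action=motors_on
2. evStart: (GRASP) → mode=PATROL action=motors_on
3. evError: (PATROL) → mode=IDLE action=arm_extend
4. evStart: (IDLE) → mode=AVOID action=motors_off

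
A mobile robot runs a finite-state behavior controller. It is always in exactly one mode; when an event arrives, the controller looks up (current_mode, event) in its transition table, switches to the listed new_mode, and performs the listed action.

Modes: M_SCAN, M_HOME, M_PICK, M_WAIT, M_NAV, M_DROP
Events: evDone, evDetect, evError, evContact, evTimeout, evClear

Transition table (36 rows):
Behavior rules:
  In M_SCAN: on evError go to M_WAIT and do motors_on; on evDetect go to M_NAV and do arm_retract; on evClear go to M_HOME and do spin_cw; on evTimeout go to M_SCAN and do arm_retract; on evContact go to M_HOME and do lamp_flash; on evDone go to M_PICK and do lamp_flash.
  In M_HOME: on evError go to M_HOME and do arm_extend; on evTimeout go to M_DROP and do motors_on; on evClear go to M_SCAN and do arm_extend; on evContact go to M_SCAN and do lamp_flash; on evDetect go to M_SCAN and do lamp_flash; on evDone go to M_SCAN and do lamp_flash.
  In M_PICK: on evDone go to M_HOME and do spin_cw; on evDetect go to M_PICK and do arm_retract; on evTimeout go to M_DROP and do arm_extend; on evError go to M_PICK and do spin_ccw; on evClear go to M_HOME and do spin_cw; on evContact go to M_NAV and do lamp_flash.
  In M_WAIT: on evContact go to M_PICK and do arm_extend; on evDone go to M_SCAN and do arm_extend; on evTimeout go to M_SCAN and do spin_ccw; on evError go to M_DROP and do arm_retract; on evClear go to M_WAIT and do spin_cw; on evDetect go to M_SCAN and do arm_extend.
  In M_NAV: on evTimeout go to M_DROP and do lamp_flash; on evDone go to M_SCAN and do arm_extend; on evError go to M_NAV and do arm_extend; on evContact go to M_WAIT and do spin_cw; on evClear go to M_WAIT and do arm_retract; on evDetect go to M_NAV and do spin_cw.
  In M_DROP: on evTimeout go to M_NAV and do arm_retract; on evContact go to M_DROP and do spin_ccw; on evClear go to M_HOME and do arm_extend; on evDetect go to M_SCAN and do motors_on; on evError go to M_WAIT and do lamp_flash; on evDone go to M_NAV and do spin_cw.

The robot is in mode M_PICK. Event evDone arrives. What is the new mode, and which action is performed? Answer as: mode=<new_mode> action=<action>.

current mode = M_PICK; filter table to that mode:
  (M_PICK, evDone) → (M_HOME, spin_cw)  ← event matches
  (M_PICK, evDetect) → (M_PICK, arm_retract)
  (M_PICK, evTimeout) → (M_DROP, arm_extend)
  (M_PICK, evError) → (M_PICK, spin_ccw)
  (M_PICK, evClear) → (M_HOME, spin_cw)
  (M_PICK, evContact) → (M_NAV, lamp_flash)
event = evDone selects (M_HOME, spin_cw)

mode=M_HOME action=spin_cw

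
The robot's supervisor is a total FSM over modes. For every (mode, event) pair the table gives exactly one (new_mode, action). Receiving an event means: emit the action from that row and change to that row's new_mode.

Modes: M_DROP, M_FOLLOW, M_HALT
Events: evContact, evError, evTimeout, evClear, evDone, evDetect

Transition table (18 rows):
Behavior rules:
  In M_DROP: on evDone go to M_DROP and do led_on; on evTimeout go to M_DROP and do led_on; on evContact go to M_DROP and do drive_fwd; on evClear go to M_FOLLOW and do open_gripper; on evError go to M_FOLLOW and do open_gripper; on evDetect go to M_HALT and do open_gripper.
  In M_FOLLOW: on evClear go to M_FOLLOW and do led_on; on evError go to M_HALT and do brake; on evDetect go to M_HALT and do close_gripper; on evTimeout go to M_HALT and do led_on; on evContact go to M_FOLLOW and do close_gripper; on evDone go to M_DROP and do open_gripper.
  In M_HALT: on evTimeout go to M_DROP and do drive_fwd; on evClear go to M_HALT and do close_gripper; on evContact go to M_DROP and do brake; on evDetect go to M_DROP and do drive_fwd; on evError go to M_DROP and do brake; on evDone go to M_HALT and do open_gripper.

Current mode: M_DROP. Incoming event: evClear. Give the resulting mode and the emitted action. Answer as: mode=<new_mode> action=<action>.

mode=M_FOLLOW action=open_gripper

current mode = M_DROP; filter table to that mode:
  (M_DROP, evDone) → (M_DROP, led_on)
  (M_DROP, evTimeout) → (M_DROP, led_on)
  (M_DROP, evContact) → (M_DROP, drive_fwd)
  (M_DROP, evClear) → (M_FOLLOW, open_gripper)  ← event matches
  (M_DROP, evError) → (M_FOLLOW, open_gripper)
  (M_DROP, evDetect) → (M_HALT, open_gripper)
event = evClear selects (M_FOLLOW, open_gripper)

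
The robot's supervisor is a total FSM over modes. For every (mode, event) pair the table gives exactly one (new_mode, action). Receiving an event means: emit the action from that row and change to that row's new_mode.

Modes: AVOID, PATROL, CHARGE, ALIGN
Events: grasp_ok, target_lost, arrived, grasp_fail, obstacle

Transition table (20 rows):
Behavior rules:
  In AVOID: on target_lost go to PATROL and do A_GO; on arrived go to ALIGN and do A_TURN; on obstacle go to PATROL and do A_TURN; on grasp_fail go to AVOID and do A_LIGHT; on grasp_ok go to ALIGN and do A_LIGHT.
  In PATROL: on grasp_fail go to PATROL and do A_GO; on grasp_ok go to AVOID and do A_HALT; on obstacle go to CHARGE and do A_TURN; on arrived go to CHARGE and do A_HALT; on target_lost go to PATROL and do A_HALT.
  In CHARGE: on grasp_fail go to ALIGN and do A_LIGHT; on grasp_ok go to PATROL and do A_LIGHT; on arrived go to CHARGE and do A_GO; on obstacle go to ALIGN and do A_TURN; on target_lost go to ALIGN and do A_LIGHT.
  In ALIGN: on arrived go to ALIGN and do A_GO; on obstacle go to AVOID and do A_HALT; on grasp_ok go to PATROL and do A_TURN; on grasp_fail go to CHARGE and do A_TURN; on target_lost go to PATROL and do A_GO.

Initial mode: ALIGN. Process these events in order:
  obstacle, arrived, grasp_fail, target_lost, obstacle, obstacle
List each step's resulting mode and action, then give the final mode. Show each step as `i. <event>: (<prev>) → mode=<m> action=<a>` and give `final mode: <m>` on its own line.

final mode: PATROL

1. obstacle: (ALIGN) → mode=AVOID action=A_HALT
2. arrived: (AVOID) → mode=ALIGN action=A_TURN
3. grasp_fail: (ALIGN) → mode=CHARGE action=A_TURN
4. target_lost: (CHARGE) → mode=ALIGN action=A_LIGHT
5. obstacle: (ALIGN) → mode=AVOID action=A_HALT
6. obstacle: (AVOID) → mode=PATROL action=A_TURN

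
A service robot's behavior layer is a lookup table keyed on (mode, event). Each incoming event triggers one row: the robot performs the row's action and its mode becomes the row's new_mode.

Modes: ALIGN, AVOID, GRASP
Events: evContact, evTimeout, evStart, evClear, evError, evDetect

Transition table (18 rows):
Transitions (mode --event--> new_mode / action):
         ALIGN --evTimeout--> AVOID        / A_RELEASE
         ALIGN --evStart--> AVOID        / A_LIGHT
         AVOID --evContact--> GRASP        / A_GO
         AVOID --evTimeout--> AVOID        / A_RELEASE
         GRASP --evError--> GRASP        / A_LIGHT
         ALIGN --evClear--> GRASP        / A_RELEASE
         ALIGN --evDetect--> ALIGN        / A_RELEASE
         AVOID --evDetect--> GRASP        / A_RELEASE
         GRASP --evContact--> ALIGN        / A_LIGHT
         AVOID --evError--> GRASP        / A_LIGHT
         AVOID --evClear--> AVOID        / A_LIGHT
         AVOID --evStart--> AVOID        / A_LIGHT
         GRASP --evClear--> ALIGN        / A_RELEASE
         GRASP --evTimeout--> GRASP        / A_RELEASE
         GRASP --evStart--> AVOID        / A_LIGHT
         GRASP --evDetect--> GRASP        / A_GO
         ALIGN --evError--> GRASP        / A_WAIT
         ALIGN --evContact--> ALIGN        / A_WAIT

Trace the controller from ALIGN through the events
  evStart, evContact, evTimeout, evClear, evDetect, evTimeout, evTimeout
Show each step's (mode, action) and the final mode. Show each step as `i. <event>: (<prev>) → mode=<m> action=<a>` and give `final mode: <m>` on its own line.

1. evStart: (ALIGN) → mode=AVOID action=A_LIGHT
2. evContact: (AVOID) → mode=GRASP action=A_GO
3. evTimeout: (GRASP) → mode=GRASP action=A_RELEASE
4. evClear: (GRASP) → mode=ALIGN action=A_RELEASE
5. evDetect: (ALIGN) → mode=ALIGN action=A_RELEASE
6. evTimeout: (ALIGN) → mode=AVOID action=A_RELEASE
7. evTimeout: (AVOID) → mode=AVOID action=A_RELEASE

final mode: AVOID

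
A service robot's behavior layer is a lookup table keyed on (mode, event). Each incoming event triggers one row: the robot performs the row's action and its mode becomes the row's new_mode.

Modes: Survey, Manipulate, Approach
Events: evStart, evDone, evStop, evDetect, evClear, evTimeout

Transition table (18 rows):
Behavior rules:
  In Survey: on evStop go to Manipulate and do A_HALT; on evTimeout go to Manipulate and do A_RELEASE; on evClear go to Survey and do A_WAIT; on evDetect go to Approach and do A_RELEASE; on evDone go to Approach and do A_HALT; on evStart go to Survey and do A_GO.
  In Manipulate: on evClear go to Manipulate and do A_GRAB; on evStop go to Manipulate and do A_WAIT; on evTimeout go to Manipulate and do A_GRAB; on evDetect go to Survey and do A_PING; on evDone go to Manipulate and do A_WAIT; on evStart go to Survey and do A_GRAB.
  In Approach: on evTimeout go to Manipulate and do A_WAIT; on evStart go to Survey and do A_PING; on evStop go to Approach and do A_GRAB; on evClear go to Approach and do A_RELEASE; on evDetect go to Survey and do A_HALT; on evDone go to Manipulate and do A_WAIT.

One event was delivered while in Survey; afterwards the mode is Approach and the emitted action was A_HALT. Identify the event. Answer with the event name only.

try evStart: (Survey, evStart) → (Survey, A_GO)
try evDone: (Survey, evDone) → (Approach, A_HALT)  ← matches
try evStop: (Survey, evStop) → (Manipulate, A_HALT)
try evDetect: (Survey, evDetect) → (Approach, A_RELEASE)
try evClear: (Survey, evClear) → (Survey, A_WAIT)
try evTimeout: (Survey, evTimeout) → (Manipulate, A_RELEASE)

evDone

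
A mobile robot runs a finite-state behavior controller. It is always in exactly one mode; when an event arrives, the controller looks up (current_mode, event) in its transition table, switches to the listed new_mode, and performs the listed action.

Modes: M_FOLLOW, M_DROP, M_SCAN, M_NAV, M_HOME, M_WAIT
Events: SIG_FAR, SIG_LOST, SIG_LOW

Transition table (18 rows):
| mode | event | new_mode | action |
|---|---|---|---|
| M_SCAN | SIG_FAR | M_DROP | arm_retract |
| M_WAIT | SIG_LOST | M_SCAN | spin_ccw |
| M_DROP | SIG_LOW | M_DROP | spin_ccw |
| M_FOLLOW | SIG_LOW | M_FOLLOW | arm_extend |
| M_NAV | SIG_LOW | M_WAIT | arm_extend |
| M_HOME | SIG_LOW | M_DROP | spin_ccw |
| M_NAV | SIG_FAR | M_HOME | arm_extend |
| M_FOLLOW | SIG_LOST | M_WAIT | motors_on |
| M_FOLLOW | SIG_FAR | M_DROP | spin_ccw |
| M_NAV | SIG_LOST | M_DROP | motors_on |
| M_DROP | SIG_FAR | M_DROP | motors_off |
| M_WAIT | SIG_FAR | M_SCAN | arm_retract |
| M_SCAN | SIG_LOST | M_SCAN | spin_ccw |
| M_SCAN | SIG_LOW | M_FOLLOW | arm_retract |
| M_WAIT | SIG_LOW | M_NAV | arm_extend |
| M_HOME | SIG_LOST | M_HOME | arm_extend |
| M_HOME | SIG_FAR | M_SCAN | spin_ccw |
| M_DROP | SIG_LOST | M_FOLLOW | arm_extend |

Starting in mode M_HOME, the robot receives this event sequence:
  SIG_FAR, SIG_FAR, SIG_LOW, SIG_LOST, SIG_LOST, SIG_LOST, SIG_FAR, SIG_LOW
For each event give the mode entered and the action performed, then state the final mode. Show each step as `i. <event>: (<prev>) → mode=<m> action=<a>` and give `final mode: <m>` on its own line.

final mode: M_DROP

1. SIG_FAR: (M_HOME) → mode=M_SCAN action=spin_ccw
2. SIG_FAR: (M_SCAN) → mode=M_DROP action=arm_retract
3. SIG_LOW: (M_DROP) → mode=M_DROP action=spin_ccw
4. SIG_LOST: (M_DROP) → mode=M_FOLLOW action=arm_extend
5. SIG_LOST: (M_FOLLOW) → mode=M_WAIT action=motors_on
6. SIG_LOST: (M_WAIT) → mode=M_SCAN action=spin_ccw
7. SIG_FAR: (M_SCAN) → mode=M_DROP action=arm_retract
8. SIG_LOW: (M_DROP) → mode=M_DROP action=spin_ccw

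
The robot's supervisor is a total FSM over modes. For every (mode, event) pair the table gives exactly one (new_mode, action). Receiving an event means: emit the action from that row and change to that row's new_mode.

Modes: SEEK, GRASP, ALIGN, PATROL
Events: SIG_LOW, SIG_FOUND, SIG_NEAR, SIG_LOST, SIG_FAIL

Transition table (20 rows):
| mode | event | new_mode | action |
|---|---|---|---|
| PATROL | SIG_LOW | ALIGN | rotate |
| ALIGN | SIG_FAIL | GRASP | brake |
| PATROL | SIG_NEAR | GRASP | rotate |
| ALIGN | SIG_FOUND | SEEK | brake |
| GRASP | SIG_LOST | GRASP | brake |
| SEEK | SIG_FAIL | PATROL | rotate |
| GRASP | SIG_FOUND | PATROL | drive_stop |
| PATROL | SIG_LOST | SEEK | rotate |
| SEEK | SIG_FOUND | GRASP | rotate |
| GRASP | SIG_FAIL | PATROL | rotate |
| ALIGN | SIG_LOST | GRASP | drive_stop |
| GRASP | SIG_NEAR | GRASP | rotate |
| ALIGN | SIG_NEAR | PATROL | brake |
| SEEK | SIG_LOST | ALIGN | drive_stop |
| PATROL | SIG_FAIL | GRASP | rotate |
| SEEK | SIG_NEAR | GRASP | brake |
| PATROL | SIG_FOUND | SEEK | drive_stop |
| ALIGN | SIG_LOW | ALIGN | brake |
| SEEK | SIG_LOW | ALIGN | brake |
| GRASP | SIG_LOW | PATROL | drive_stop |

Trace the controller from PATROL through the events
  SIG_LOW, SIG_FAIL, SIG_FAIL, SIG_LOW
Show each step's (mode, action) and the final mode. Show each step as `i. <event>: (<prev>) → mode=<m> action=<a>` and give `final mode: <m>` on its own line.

final mode: ALIGN

1. SIG_LOW: (PATROL) → mode=ALIGN action=rotate
2. SIG_FAIL: (ALIGN) → mode=GRASP action=brake
3. SIG_FAIL: (GRASP) → mode=PATROL action=rotate
4. SIG_LOW: (PATROL) → mode=ALIGN action=rotate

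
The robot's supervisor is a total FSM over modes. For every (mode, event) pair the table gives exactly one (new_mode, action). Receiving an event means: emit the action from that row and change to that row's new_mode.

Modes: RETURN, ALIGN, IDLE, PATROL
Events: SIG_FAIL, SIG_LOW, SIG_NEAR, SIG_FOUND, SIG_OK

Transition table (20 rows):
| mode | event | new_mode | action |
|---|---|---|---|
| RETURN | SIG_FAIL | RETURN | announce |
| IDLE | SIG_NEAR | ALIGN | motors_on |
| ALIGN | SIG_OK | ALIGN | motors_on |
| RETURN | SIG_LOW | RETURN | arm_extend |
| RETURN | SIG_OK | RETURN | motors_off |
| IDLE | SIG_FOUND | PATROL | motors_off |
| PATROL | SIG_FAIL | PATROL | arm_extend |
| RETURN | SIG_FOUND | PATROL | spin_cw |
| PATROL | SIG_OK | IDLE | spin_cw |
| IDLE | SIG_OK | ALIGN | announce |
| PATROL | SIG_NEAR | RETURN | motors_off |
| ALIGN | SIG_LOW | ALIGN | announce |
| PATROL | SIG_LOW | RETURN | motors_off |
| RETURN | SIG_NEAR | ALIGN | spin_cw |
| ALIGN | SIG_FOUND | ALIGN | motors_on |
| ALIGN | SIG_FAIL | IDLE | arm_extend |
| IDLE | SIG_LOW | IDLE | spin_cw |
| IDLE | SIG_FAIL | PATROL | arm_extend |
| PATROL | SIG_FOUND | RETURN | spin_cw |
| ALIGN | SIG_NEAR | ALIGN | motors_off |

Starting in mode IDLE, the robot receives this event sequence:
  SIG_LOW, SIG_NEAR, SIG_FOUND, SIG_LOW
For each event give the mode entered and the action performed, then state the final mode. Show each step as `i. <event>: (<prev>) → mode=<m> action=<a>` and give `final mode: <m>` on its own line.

1. SIG_LOW: (IDLE) → mode=IDLE action=spin_cw
2. SIG_NEAR: (IDLE) → mode=ALIGN action=motors_on
3. SIG_FOUND: (ALIGN) → mode=ALIGN action=motors_on
4. SIG_LOW: (ALIGN) → mode=ALIGN action=announce

final mode: ALIGN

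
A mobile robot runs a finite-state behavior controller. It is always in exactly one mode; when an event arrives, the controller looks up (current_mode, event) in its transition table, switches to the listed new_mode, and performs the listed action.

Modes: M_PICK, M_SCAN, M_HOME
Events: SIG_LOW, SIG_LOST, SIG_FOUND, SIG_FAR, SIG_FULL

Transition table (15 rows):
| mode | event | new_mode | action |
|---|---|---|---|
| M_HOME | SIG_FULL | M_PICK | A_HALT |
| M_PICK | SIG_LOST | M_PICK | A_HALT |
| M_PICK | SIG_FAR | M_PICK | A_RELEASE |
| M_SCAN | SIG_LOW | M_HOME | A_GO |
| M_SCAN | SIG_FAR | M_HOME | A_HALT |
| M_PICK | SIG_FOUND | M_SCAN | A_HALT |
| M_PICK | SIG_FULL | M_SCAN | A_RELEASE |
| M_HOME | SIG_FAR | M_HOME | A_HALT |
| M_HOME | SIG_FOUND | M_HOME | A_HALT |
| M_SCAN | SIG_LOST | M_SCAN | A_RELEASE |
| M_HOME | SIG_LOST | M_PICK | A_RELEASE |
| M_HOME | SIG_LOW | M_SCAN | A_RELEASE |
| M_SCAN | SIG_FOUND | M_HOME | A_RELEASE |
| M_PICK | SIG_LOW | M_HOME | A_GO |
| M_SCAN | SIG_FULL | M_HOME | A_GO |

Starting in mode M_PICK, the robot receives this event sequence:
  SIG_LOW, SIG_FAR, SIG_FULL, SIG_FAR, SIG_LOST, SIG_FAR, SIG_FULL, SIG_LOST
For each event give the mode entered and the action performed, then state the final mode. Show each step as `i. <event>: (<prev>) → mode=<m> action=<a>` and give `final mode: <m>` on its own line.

1. SIG_LOW: (M_PICK) → mode=M_HOME action=A_GO
2. SIG_FAR: (M_HOME) → mode=M_HOME action=A_HALT
3. SIG_FULL: (M_HOME) → mode=M_PICK action=A_HALT
4. SIG_FAR: (M_PICK) → mode=M_PICK action=A_RELEASE
5. SIG_LOST: (M_PICK) → mode=M_PICK action=A_HALT
6. SIG_FAR: (M_PICK) → mode=M_PICK action=A_RELEASE
7. SIG_FULL: (M_PICK) → mode=M_SCAN action=A_RELEASE
8. SIG_LOST: (M_SCAN) → mode=M_SCAN action=A_RELEASE

final mode: M_SCAN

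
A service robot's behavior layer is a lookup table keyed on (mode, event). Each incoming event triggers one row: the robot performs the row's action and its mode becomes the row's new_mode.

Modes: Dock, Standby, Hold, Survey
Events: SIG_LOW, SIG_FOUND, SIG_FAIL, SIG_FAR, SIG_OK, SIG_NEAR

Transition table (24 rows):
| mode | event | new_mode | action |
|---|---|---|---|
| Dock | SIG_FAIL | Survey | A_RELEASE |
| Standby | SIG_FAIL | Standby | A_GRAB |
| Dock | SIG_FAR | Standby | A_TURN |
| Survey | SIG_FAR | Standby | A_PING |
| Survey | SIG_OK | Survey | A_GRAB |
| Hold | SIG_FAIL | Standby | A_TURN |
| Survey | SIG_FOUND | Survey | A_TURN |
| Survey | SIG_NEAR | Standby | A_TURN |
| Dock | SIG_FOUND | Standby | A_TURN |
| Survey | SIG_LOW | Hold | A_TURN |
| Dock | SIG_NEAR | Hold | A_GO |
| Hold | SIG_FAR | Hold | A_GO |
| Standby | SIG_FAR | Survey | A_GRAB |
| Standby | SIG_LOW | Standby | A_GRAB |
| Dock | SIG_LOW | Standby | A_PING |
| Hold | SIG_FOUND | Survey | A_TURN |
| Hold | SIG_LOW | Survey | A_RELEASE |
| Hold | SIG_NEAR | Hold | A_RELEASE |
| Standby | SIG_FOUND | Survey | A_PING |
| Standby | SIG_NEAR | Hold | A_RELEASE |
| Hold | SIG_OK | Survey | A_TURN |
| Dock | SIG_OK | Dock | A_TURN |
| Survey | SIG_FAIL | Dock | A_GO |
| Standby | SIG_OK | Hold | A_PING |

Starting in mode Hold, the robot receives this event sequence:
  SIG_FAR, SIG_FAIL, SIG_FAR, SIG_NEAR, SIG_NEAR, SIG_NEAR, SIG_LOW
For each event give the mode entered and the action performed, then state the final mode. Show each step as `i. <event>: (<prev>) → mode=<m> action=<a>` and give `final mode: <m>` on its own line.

1. SIG_FAR: (Hold) → mode=Hold action=A_GO
2. SIG_FAIL: (Hold) → mode=Standby action=A_TURN
3. SIG_FAR: (Standby) → mode=Survey action=A_GRAB
4. SIG_NEAR: (Survey) → mode=Standby action=A_TURN
5. SIG_NEAR: (Standby) → mode=Hold action=A_RELEASE
6. SIG_NEAR: (Hold) → mode=Hold action=A_RELEASE
7. SIG_LOW: (Hold) → mode=Survey action=A_RELEASE

final mode: Survey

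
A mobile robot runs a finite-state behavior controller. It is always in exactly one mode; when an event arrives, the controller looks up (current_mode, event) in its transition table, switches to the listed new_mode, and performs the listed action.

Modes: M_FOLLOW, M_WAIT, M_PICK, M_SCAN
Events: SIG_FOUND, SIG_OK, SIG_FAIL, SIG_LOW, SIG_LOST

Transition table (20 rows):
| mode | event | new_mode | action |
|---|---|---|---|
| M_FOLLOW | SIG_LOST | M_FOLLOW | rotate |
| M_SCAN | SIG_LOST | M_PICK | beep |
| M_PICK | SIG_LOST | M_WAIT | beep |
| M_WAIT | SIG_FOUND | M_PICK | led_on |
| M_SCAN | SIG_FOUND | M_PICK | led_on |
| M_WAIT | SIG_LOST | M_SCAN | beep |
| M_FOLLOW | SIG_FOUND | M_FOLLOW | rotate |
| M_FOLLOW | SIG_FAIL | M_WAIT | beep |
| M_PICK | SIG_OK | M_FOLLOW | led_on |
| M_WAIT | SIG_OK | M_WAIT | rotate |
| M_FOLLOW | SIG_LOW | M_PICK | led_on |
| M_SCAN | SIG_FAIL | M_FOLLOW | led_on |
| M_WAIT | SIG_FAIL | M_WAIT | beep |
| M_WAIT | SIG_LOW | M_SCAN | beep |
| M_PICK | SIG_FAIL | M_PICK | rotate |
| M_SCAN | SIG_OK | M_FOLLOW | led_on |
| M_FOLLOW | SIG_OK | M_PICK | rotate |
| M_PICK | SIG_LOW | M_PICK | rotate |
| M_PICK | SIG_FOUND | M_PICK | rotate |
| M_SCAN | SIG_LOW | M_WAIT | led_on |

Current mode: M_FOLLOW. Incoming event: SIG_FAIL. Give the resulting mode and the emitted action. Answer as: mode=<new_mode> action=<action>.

current mode = M_FOLLOW; filter table to that mode:
  (M_FOLLOW, SIG_LOST) → (M_FOLLOW, rotate)
  (M_FOLLOW, SIG_FOUND) → (M_FOLLOW, rotate)
  (M_FOLLOW, SIG_FAIL) → (M_WAIT, beep)  ← event matches
  (M_FOLLOW, SIG_LOW) → (M_PICK, led_on)
  (M_FOLLOW, SIG_OK) → (M_PICK, rotate)
event = SIG_FAIL selects (M_WAIT, beep)

mode=M_WAIT action=beep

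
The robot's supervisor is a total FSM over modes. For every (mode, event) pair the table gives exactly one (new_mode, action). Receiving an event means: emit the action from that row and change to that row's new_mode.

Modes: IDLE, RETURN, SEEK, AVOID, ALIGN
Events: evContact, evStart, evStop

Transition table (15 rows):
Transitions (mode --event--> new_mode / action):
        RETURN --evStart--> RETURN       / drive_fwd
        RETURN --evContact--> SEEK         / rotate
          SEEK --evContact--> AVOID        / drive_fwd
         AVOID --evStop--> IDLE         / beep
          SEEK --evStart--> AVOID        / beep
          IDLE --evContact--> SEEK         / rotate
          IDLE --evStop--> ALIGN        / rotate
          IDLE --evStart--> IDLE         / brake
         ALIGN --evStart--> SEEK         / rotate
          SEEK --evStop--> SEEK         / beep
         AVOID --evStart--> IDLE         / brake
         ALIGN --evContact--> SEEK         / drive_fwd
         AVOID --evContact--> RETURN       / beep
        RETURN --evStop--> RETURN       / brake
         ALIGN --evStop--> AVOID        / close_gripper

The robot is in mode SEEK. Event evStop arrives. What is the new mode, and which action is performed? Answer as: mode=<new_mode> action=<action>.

current mode = SEEK; filter table to that mode:
  (SEEK, evContact) → (AVOID, drive_fwd)
  (SEEK, evStart) → (AVOID, beep)
  (SEEK, evStop) → (SEEK, beep)  ← event matches
event = evStop selects (SEEK, beep)

mode=SEEK action=beep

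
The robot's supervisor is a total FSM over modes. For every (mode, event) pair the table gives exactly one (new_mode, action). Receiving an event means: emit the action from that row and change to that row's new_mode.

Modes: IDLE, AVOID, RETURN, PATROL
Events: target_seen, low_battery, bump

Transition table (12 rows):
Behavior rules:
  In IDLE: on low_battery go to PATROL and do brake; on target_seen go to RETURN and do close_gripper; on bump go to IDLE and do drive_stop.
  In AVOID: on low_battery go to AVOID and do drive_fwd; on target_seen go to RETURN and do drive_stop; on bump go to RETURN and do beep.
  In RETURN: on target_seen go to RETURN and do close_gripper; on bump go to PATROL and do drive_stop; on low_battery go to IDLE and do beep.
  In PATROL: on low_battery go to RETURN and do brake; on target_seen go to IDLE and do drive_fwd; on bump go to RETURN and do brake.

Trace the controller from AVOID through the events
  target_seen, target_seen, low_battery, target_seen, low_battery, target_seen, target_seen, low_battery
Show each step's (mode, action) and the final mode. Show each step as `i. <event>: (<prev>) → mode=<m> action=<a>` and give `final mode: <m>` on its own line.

1. target_seen: (AVOID) → mode=RETURN action=drive_stop
2. target_seen: (RETURN) → mode=RETURN action=close_gripper
3. low_battery: (RETURN) → mode=IDLE action=beep
4. target_seen: (IDLE) → mode=RETURN action=close_gripper
5. low_battery: (RETURN) → mode=IDLE action=beep
6. target_seen: (IDLE) → mode=RETURN action=close_gripper
7. target_seen: (RETURN) → mode=RETURN action=close_gripper
8. low_battery: (RETURN) → mode=IDLE action=beep

final mode: IDLE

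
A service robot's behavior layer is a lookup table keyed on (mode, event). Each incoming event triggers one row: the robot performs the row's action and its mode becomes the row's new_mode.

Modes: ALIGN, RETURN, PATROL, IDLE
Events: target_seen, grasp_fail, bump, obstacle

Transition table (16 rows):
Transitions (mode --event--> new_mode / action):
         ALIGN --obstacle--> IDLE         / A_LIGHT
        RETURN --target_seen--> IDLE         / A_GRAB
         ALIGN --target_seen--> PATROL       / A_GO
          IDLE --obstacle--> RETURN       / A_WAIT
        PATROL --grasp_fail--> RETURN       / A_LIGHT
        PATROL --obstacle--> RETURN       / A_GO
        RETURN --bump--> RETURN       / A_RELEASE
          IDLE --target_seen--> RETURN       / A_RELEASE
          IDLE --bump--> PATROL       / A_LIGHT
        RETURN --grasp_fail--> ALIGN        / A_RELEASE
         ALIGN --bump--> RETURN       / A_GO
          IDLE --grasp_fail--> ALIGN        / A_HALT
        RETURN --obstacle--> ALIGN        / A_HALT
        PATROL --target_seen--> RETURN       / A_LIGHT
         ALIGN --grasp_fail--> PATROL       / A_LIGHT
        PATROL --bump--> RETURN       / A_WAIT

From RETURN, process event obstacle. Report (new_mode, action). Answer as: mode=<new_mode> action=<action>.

current mode = RETURN; filter table to that mode:
  (RETURN, target_seen) → (IDLE, A_GRAB)
  (RETURN, bump) → (RETURN, A_RELEASE)
  (RETURN, grasp_fail) → (ALIGN, A_RELEASE)
  (RETURN, obstacle) → (ALIGN, A_HALT)  ← event matches
event = obstacle selects (ALIGN, A_HALT)

mode=ALIGN action=A_HALT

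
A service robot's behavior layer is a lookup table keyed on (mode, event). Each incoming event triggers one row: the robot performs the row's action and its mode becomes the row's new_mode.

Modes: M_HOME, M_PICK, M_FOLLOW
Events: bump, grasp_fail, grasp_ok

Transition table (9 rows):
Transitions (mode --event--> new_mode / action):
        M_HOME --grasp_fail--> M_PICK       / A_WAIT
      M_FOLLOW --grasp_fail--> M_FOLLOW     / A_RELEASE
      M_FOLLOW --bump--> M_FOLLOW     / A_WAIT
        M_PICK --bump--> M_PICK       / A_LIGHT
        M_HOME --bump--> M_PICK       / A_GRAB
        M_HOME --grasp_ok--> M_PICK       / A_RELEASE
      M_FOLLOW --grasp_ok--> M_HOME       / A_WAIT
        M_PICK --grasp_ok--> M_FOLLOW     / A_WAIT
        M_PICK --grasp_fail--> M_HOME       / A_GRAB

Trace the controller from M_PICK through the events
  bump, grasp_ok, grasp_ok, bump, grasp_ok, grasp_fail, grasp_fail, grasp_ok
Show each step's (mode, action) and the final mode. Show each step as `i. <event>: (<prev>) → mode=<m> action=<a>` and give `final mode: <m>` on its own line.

1. bump: (M_PICK) → mode=M_PICK action=A_LIGHT
2. grasp_ok: (M_PICK) → mode=M_FOLLOW action=A_WAIT
3. grasp_ok: (M_FOLLOW) → mode=M_HOME action=A_WAIT
4. bump: (M_HOME) → mode=M_PICK action=A_GRAB
5. grasp_ok: (M_PICK) → mode=M_FOLLOW action=A_WAIT
6. grasp_fail: (M_FOLLOW) → mode=M_FOLLOW action=A_RELEASE
7. grasp_fail: (M_FOLLOW) → mode=M_FOLLOW action=A_RELEASE
8. grasp_ok: (M_FOLLOW) → mode=M_HOME action=A_WAIT

final mode: M_HOME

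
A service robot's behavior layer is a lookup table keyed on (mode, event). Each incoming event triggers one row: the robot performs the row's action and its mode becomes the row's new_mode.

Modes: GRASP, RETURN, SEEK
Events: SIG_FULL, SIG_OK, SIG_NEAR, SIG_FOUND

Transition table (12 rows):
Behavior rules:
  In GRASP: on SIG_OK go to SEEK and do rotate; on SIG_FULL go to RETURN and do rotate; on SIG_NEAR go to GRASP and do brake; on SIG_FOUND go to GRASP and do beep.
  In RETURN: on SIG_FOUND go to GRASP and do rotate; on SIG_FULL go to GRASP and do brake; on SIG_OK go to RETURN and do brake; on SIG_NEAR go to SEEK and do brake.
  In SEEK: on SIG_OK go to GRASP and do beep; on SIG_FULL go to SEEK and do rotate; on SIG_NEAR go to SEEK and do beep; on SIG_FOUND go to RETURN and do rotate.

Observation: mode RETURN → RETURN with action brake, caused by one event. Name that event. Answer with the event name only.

try SIG_FULL: (RETURN, SIG_FULL) → (GRASP, brake)
try SIG_OK: (RETURN, SIG_OK) → (RETURN, brake)  ← matches
try SIG_NEAR: (RETURN, SIG_NEAR) → (SEEK, brake)
try SIG_FOUND: (RETURN, SIG_FOUND) → (GRASP, rotate)

SIG_OK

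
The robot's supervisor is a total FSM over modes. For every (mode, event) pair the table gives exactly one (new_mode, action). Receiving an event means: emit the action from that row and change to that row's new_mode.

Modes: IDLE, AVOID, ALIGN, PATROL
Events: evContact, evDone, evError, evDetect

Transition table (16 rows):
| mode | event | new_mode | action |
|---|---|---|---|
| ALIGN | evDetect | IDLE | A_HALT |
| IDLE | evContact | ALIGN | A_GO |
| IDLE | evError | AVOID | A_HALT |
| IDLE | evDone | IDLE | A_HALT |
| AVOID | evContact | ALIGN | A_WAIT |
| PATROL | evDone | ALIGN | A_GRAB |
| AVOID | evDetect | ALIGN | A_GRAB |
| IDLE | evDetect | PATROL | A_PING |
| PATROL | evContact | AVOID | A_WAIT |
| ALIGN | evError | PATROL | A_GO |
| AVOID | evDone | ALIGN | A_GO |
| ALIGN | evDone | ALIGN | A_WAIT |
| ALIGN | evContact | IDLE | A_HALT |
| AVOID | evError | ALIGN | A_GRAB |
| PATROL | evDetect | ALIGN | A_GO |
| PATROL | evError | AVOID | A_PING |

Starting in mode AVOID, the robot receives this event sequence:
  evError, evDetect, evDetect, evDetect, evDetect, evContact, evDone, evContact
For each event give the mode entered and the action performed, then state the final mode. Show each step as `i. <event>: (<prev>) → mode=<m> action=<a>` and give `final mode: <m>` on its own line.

1. evError: (AVOID) → mode=ALIGN action=A_GRAB
2. evDetect: (ALIGN) → mode=IDLE action=A_HALT
3. evDetect: (IDLE) → mode=PATROL action=A_PING
4. evDetect: (PATROL) → mode=ALIGN action=A_GO
5. evDetect: (ALIGN) → mode=IDLE action=A_HALT
6. evContact: (IDLE) → mode=ALIGN action=A_GO
7. evDone: (ALIGN) → mode=ALIGN action=A_WAIT
8. evContact: (ALIGN) → mode=IDLE action=A_HALT

final mode: IDLE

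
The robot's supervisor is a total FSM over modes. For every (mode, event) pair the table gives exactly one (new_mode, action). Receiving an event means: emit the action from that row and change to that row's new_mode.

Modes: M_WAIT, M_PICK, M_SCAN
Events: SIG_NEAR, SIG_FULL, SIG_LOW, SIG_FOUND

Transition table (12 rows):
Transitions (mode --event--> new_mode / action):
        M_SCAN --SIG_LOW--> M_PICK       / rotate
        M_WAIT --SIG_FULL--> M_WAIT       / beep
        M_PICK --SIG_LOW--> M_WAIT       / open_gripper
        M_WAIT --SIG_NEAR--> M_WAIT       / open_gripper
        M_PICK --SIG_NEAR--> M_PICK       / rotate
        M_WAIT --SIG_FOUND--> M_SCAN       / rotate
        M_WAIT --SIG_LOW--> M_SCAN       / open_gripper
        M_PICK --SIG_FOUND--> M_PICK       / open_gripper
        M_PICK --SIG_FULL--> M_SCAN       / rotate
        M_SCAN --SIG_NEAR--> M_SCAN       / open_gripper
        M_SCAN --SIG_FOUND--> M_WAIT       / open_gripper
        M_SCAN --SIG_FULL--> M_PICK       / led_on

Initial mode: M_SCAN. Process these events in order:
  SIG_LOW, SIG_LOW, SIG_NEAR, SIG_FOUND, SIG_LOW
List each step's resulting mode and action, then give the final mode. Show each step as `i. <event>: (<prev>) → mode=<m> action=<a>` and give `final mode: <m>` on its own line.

1. SIG_LOW: (M_SCAN) → mode=M_PICK action=rotate
2. SIG_LOW: (M_PICK) → mode=M_WAIT action=open_gripper
3. SIG_NEAR: (M_WAIT) → mode=M_WAIT action=open_gripper
4. SIG_FOUND: (M_WAIT) → mode=M_SCAN action=rotate
5. SIG_LOW: (M_SCAN) → mode=M_PICK action=rotate

final mode: M_PICK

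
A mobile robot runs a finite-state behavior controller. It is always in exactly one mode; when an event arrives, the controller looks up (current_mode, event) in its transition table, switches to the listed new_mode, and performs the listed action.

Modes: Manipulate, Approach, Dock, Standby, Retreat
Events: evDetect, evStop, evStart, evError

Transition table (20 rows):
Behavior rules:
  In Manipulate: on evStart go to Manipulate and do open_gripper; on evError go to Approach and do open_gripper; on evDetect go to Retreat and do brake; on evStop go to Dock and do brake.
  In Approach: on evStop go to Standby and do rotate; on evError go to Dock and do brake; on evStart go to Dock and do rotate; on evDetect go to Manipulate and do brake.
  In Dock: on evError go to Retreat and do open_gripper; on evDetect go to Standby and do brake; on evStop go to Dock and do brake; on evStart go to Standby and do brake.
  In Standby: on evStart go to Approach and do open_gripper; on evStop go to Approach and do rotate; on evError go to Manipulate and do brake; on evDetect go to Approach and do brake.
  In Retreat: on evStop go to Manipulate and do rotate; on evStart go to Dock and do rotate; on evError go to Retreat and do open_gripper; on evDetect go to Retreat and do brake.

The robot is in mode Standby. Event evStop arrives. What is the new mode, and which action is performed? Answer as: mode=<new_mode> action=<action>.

mode=Approach action=rotate

current mode = Standby; filter table to that mode:
  (Standby, evStart) → (Approach, open_gripper)
  (Standby, evStop) → (Approach, rotate)  ← event matches
  (Standby, evError) → (Manipulate, brake)
  (Standby, evDetect) → (Approach, brake)
event = evStop selects (Approach, rotate)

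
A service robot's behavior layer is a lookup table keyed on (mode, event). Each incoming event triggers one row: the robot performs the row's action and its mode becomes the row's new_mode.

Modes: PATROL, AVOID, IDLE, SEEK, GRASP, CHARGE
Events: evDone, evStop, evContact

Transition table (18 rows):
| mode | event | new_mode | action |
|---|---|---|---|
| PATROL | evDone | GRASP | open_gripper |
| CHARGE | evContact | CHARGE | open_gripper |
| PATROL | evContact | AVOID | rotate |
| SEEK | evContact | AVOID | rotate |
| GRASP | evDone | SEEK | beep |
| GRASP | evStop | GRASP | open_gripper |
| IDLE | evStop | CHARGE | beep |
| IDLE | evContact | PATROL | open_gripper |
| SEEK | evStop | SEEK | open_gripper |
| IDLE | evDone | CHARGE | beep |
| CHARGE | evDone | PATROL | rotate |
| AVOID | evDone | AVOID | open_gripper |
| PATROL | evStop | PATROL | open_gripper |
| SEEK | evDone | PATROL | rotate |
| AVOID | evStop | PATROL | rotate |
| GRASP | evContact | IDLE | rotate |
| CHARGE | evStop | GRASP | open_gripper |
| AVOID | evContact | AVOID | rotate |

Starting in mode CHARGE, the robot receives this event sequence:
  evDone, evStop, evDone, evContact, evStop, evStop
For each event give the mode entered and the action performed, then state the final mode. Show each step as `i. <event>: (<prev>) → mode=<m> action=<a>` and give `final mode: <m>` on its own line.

1. evDone: (CHARGE) → mode=PATROL action=rotate
2. evStop: (PATROL) → mode=PATROL action=open_gripper
3. evDone: (PATROL) → mode=GRASP action=open_gripper
4. evContact: (GRASP) → mode=IDLE action=rotate
5. evStop: (IDLE) → mode=CHARGE action=beep
6. evStop: (CHARGE) → mode=GRASP action=open_gripper

final mode: GRASP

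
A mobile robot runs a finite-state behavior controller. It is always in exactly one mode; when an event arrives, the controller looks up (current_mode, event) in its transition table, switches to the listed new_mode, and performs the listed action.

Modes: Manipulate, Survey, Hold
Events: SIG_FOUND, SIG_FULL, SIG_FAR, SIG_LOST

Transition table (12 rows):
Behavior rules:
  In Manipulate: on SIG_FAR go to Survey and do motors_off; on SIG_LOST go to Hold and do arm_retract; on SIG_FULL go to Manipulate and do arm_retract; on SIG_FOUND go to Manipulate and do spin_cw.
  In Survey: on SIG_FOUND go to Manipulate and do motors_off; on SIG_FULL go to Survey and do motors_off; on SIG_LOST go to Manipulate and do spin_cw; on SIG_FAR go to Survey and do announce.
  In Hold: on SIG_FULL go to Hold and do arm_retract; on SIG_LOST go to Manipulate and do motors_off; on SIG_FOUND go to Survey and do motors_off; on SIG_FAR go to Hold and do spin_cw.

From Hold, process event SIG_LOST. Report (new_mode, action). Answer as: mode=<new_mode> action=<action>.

mode=Manipulate action=motors_off

current mode = Hold; filter table to that mode:
  (Hold, SIG_FULL) → (Hold, arm_retract)
  (Hold, SIG_LOST) → (Manipulate, motors_off)  ← event matches
  (Hold, SIG_FOUND) → (Survey, motors_off)
  (Hold, SIG_FAR) → (Hold, spin_cw)
event = SIG_LOST selects (Manipulate, motors_off)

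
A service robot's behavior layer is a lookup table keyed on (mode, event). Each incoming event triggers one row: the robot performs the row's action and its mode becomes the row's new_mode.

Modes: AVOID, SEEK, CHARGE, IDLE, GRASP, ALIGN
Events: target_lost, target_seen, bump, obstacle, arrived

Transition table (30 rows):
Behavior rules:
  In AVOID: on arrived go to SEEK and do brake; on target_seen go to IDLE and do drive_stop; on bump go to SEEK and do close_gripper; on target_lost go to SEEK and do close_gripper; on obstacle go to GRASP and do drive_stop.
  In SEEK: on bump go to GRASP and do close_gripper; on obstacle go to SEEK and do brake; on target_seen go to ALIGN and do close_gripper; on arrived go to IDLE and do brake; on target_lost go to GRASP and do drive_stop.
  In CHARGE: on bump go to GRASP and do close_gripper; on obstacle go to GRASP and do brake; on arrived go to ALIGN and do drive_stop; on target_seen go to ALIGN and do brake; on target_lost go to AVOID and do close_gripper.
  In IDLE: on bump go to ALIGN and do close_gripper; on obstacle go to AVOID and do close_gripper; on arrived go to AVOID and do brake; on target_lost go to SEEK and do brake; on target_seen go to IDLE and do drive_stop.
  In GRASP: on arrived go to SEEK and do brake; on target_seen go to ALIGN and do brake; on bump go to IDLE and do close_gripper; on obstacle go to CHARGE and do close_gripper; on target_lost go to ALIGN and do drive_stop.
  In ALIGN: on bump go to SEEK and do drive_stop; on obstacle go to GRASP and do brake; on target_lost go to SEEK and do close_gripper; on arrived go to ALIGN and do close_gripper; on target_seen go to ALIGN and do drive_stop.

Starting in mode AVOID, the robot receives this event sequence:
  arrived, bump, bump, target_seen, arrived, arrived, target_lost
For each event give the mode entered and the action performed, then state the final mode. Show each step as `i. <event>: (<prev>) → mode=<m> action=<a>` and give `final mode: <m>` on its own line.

1. arrived: (AVOID) → mode=SEEK action=brake
2. bump: (SEEK) → mode=GRASP action=close_gripper
3. bump: (GRASP) → mode=IDLE action=close_gripper
4. target_seen: (IDLE) → mode=IDLE action=drive_stop
5. arrived: (IDLE) → mode=AVOID action=brake
6. arrived: (AVOID) → mode=SEEK action=brake
7. target_lost: (SEEK) → mode=GRASP action=drive_stop

final mode: GRASP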